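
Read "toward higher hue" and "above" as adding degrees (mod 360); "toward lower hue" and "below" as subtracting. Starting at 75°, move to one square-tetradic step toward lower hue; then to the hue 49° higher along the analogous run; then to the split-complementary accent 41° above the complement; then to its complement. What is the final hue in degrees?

75 − 90 = -15 → -15 + 360 = 345°   (square ↓)
345 + 49 = 394 → 394 − 360 = 34°   (analog 49° ↑)
34 + 221 = 255°   (split-comp 41° ↑)
255 + 180 = 435 → 435 − 360 = 75°   (complement)

75°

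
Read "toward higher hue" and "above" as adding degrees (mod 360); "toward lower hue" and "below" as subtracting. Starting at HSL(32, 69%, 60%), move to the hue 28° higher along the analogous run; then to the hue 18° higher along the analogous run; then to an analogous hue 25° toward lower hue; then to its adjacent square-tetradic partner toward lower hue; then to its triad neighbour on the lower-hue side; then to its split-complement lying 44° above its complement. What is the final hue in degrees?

+28° (analog 28° ↑): 32 + 28 = 60°
+18° (analog 18° ↑): 60 + 18 = 78°
−25° (analog 25° ↓): 78 − 25 = 53°
−90° (square ↓): 53 − 90 = -37 → -37 + 360 = 323°
−120° (triadic ↓): 323 − 120 = 203°
+224° (split-comp 44° ↑): 203 + 224 = 427 → 427 − 360 = 67°

67°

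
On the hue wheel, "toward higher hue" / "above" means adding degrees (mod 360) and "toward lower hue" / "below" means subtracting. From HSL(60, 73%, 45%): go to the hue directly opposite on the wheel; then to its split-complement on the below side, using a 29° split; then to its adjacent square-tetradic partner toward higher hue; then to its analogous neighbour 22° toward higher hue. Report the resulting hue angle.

+180° (complement): 60 + 180 = 240°
+151° (split-comp 29° ↓): 240 + 151 = 391 → 391 − 360 = 31°
+90° (square ↑): 31 + 90 = 121°
+22° (analog 22° ↑): 121 + 22 = 143°

143°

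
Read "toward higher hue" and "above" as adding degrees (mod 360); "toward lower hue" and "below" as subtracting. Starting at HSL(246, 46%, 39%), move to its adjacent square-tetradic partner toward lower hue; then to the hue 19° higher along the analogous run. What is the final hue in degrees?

175°

−90° (square ↓): 246 − 90 = 156°
+19° (analog 19° ↑): 156 + 19 = 175°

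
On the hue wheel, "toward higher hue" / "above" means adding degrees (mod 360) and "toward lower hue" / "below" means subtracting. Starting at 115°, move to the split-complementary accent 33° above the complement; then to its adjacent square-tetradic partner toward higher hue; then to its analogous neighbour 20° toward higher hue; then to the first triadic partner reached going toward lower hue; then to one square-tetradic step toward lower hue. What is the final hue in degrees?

228°

115 + 213 = 328°   (split-comp 33° ↑)
328 + 90 = 418 → 418 − 360 = 58°   (square ↑)
58 + 20 = 78°   (analog 20° ↑)
78 − 120 = -42 → -42 + 360 = 318°   (triadic ↓)
318 − 90 = 228°   (square ↓)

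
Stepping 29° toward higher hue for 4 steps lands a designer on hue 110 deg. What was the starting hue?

4 steps of 29° (toward higher hue) give a net shift of +116°.
Start = end − shift: 110 − 116 = -6 → -6 + 360 = 354°

354°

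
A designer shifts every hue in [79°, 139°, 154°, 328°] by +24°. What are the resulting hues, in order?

103°, 163°, 178°, 352°

79 + 24 = 103°
139 + 24 = 163°
154 + 24 = 178°
328 + 24 = 352°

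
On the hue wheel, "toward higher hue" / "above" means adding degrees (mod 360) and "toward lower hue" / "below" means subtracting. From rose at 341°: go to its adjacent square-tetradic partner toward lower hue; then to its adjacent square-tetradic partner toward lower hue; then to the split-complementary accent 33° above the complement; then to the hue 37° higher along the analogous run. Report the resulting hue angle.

square ↓ −90°: 341 − 90 = 251°
square ↓ −90°: 251 − 90 = 161°
split-comp 33° ↑ +213°: 161 + 213 = 374 → 374 − 360 = 14°
analog 37° ↑ +37°: 14 + 37 = 51°

51°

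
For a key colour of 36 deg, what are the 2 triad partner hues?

156° and 276°

36 + 120 = 156°
36 + 240 = 276°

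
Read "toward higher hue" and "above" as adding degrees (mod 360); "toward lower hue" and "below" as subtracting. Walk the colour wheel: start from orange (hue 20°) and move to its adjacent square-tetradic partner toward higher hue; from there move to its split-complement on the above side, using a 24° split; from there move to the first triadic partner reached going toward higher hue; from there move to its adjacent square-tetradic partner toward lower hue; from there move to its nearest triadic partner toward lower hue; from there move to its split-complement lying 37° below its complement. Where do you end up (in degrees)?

7°

20 + 90 = 110°   (square ↑)
110 + 204 = 314°   (split-comp 24° ↑)
314 + 120 = 434 → 434 − 360 = 74°   (triadic ↑)
74 − 90 = -16 → -16 + 360 = 344°   (square ↓)
344 − 120 = 224°   (triadic ↓)
224 + 143 = 367 → 367 − 360 = 7°   (split-comp 37° ↓)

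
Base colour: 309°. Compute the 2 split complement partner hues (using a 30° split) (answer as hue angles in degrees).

Split-complementary hues sit 30° either side of the complement.
Complement of 309°: 309 + 180 = 489 → 489 − 360 = 129°
129 − 30 = 99°
129 + 30 = 159°

99° and 159°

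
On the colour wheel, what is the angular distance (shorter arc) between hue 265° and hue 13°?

108°

|265 − 13| = 252.
The shorter arc is 360 − 252 = 108°.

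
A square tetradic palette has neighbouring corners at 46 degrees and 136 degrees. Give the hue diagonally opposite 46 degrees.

226°

A square tetradic scheme places four hues 90° apart; opposite corners are 180° apart.
46 + 180 = 226°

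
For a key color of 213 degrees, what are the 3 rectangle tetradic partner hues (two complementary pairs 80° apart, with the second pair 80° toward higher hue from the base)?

A rectangular tetradic uses two complementary pairs 80° apart: offsets 0°, 80°, 180°, 260°.
213 + 80 = 293°
213 + 180 = 393 → 393 − 360 = 33°
213 + 260 = 473 → 473 − 360 = 113°

293°, 33°, and 113°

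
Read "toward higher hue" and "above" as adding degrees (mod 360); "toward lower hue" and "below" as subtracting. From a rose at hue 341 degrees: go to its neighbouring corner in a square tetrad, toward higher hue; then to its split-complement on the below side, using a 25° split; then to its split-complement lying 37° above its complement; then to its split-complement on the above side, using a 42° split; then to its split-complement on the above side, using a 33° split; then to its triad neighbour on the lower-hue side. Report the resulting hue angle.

341 + 90 = 431 → 431 − 360 = 71°   (square ↑)
71 + 155 = 226°   (split-comp 25° ↓)
226 + 217 = 443 → 443 − 360 = 83°   (split-comp 37° ↑)
83 + 222 = 305°   (split-comp 42° ↑)
305 + 213 = 518 → 518 − 360 = 158°   (split-comp 33° ↑)
158 − 120 = 38°   (triadic ↓)

38°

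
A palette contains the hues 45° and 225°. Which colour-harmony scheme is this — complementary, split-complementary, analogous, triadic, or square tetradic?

complementary

Sort the hues: 45°, 225°.
Successive gaps around the wheel: 180°, 180°.
Two hues 180° apart are complementary.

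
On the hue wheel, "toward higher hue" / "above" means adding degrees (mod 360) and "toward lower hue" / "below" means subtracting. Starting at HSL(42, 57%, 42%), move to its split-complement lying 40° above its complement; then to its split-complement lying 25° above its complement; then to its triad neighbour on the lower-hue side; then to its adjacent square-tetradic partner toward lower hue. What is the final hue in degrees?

257°

+220° (split-comp 40° ↑): 42 + 220 = 262°
+205° (split-comp 25° ↑): 262 + 205 = 467 → 467 − 360 = 107°
−120° (triadic ↓): 107 − 120 = -13 → -13 + 360 = 347°
−90° (square ↓): 347 − 90 = 257°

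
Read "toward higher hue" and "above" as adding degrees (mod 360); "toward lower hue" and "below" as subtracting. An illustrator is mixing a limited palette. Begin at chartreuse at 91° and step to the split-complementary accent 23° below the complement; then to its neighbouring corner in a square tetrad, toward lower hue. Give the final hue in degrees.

158°

split-comp 23° ↓ +157°: 91 + 157 = 248°
square ↓ −90°: 248 − 90 = 158°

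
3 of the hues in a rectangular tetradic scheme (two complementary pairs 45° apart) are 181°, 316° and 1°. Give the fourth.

A rectangular tetradic uses two complementary pairs 45° apart: offsets 0°, 45°, 180°, 225°.
Among {1°, 181°, 316°}, 181° and 1° are a 180° pair.
The remaining hue 316° needs its own complement: 316 + 180 = 496 → 496 − 360 = 136°

136°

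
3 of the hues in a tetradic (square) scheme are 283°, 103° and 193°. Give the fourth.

13°

A square tetradic scheme places four hues every 90°.
The full set through 103° is {13°, 103°, 193°, 283°}.
Given {103°, 193°, 283°}, the missing hue is 13°.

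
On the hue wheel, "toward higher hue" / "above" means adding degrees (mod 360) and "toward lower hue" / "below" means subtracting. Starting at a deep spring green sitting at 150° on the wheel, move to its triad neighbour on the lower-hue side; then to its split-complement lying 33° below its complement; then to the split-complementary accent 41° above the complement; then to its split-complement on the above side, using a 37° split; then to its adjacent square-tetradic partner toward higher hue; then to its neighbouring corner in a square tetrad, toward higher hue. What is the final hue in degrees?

75°

−120° (triadic ↓): 150 − 120 = 30°
+147° (split-comp 33° ↓): 30 + 147 = 177°
+221° (split-comp 41° ↑): 177 + 221 = 398 → 398 − 360 = 38°
+217° (split-comp 37° ↑): 38 + 217 = 255°
+90° (square ↑): 255 + 90 = 345°
+90° (square ↑): 345 + 90 = 435 → 435 − 360 = 75°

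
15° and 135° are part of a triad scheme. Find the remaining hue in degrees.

A triad places three hues 120° apart.
The full set through 15° is {15°, 135°, 255°}.
Given {15°, 135°}, the missing hue is 255°.

255°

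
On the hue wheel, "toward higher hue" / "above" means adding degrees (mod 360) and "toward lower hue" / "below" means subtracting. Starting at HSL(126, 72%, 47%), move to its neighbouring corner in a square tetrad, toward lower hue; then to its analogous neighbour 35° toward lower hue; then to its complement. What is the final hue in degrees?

181°

126 − 90 = 36°   (square ↓)
36 − 35 = 1°   (analog 35° ↓)
1 + 180 = 181°   (complement)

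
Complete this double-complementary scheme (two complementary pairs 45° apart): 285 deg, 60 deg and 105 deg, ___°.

A rectangular tetradic uses two complementary pairs 45° apart: offsets 0°, 45°, 180°, 225°.
Among {60°, 105°, 285°}, 105° and 285° are a 180° pair.
The remaining hue 60° needs its own complement: 60 + 180 = 240°

240°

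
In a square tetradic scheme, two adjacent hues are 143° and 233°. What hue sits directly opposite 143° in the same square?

323°

A square tetradic scheme places four hues 90° apart; opposite corners are 180° apart.
143 + 180 = 323°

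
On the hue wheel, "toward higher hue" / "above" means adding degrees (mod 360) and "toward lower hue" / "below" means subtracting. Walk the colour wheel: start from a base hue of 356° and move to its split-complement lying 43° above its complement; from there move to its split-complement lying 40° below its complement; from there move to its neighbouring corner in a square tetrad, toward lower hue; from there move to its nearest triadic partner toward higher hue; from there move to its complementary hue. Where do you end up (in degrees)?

356 + 223 = 579 → 579 − 360 = 219°   (split-comp 43° ↑)
219 + 140 = 359°   (split-comp 40° ↓)
359 − 90 = 269°   (square ↓)
269 + 120 = 389 → 389 − 360 = 29°   (triadic ↑)
29 + 180 = 209°   (complement)

209°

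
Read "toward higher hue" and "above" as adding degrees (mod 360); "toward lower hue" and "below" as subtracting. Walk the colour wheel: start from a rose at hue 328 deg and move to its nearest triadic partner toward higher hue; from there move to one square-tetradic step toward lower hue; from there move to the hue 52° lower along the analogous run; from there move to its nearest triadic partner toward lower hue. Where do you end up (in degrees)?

186°

+120° (triadic ↑): 328 + 120 = 448 → 448 − 360 = 88°
−90° (square ↓): 88 − 90 = -2 → -2 + 360 = 358°
−52° (analog 52° ↓): 358 − 52 = 306°
−120° (triadic ↓): 306 − 120 = 186°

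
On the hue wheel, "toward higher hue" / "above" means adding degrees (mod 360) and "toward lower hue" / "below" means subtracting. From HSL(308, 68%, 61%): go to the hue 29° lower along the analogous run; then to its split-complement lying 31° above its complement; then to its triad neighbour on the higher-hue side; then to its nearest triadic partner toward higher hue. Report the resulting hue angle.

−29° (analog 29° ↓): 308 − 29 = 279°
+211° (split-comp 31° ↑): 279 + 211 = 490 → 490 − 360 = 130°
+120° (triadic ↑): 130 + 120 = 250°
+120° (triadic ↑): 250 + 120 = 370 → 370 − 360 = 10°

10°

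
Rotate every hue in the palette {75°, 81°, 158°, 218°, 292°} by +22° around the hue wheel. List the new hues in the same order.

97°, 103°, 180°, 240°, 314°

75 + 22 = 97°
81 + 22 = 103°
158 + 22 = 180°
218 + 22 = 240°
292 + 22 = 314°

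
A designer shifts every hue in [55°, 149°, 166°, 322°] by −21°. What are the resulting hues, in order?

34°, 128°, 145°, 301°

55 − 21 = 34°
149 − 21 = 128°
166 − 21 = 145°
322 − 21 = 301°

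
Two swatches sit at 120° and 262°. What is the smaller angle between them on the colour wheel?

142°

|120 − 262| = 142.
142 ≤ 180, so the shorter arc is 142°.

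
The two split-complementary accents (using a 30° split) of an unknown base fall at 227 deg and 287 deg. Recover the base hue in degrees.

77°

The accents sit 30° either side of the complement, so the complement is their short-arc midpoint on the wheel.
Short-arc midpoint of 227° and 287°: 257°.
Base is 180° from the complement: 257 − 180 = 77°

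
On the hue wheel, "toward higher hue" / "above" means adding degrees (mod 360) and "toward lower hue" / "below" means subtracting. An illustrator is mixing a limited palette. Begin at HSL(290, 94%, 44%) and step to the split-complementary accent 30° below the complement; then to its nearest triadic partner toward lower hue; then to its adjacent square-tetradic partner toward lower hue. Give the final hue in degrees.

290 + 150 = 440 → 440 − 360 = 80°   (split-comp 30° ↓)
80 − 120 = -40 → -40 + 360 = 320°   (triadic ↓)
320 − 90 = 230°   (square ↓)

230°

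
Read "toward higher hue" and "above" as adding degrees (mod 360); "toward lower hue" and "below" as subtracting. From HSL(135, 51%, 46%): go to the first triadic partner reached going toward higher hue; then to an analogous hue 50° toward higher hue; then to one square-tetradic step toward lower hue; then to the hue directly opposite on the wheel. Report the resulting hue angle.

35°

triadic ↑ +120°: 135 + 120 = 255°
analog 50° ↑ +50°: 255 + 50 = 305°
square ↓ −90°: 305 − 90 = 215°
complement +180°: 215 + 180 = 395 → 395 − 360 = 35°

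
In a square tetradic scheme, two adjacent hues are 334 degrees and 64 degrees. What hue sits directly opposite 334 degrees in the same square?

A square tetradic scheme places four hues 90° apart; opposite corners are 180° apart.
334 + 180 = 514 → 514 − 360 = 154°

154°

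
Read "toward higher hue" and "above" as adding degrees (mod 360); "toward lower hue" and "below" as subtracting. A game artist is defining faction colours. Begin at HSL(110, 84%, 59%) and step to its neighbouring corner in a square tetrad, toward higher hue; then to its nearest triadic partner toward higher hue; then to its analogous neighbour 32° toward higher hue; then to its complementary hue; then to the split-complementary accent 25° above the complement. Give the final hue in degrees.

+90° (square ↑): 110 + 90 = 200°
+120° (triadic ↑): 200 + 120 = 320°
+32° (analog 32° ↑): 320 + 32 = 352°
+180° (complement): 352 + 180 = 532 → 532 − 360 = 172°
+205° (split-comp 25° ↑): 172 + 205 = 377 → 377 − 360 = 17°

17°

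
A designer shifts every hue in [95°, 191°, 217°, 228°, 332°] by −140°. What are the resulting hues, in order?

315°, 51°, 77°, 88°, 192°

95 − 140 = -45 → -45 + 360 = 315°
191 − 140 = 51°
217 − 140 = 77°
228 − 140 = 88°
332 − 140 = 192°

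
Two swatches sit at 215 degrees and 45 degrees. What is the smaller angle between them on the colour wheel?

170°

|215 − 45| = 170.
170 ≤ 180, so the shorter arc is 170°.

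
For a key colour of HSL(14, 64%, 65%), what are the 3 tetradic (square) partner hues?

A square tetradic scheme places four hues every 90°.
14 + 90 = 104°
14 + 180 = 194°
14 + 270 = 284°

104°, 194°, 284°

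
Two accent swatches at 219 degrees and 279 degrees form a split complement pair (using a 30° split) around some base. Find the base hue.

69°

The accents sit 30° either side of the complement, so the complement is their short-arc midpoint on the wheel.
Short-arc midpoint of 219° and 279°: 249°.
Base is 180° from the complement: 249 − 180 = 69°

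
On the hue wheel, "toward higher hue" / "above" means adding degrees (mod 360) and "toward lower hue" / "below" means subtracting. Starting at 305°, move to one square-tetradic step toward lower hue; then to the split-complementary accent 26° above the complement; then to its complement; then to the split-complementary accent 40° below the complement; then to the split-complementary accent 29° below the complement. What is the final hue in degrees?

square ↓ −90°: 305 − 90 = 215°
split-comp 26° ↑ +206°: 215 + 206 = 421 → 421 − 360 = 61°
complement +180°: 61 + 180 = 241°
split-comp 40° ↓ +140°: 241 + 140 = 381 → 381 − 360 = 21°
split-comp 29° ↓ +151°: 21 + 151 = 172°

172°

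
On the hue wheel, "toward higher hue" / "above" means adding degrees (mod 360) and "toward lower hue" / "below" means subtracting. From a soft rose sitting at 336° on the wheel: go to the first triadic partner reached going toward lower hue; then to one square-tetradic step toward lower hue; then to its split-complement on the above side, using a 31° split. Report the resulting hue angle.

337°

triadic ↓ −120°: 336 − 120 = 216°
square ↓ −90°: 216 − 90 = 126°
split-comp 31° ↑ +211°: 126 + 211 = 337°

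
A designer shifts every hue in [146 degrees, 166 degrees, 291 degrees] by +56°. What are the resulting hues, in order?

146 + 56 = 202°
166 + 56 = 222°
291 + 56 = 347°

202°, 222°, 347°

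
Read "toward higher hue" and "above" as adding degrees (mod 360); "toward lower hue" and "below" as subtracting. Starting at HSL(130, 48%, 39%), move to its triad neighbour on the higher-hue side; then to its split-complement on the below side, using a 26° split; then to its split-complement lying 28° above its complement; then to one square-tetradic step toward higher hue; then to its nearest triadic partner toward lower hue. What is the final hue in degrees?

222°

triadic ↑ +120°: 130 + 120 = 250°
split-comp 26° ↓ +154°: 250 + 154 = 404 → 404 − 360 = 44°
split-comp 28° ↑ +208°: 44 + 208 = 252°
square ↑ +90°: 252 + 90 = 342°
triadic ↓ −120°: 342 − 120 = 222°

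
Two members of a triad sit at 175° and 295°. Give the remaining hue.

55°

A triad spaces three hues 120° apart.
The full set is {55°, 175°, 295°}.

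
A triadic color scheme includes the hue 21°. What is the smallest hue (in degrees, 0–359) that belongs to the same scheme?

21°

A triad places three hues 120° apart.
The full set through 21° is {21°, 141°, 261°}.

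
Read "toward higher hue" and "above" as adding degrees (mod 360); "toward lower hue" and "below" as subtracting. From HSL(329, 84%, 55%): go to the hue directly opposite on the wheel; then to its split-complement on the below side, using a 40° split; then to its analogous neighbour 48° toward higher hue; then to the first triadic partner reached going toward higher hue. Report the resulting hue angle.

97°

+180° (complement): 329 + 180 = 509 → 509 − 360 = 149°
+140° (split-comp 40° ↓): 149 + 140 = 289°
+48° (analog 48° ↑): 289 + 48 = 337°
+120° (triadic ↑): 337 + 120 = 457 → 457 − 360 = 97°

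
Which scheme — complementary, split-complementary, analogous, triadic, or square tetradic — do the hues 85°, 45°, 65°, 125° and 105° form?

analogous

Sort the hues: 45°, 65°, 85°, 105°, 125°.
Successive gaps around the wheel: 20°, 20°, 20°, 20°, 280°.
A run of hues at equal small steps (20°) with one large closing gap is an analogous group.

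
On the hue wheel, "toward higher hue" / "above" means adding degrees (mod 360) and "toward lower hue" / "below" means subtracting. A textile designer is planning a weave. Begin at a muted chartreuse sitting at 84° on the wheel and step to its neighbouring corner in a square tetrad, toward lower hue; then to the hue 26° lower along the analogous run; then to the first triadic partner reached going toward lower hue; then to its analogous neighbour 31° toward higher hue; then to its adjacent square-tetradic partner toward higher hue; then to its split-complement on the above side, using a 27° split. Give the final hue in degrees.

176°

square ↓ −90°: 84 − 90 = -6 → -6 + 360 = 354°
analog 26° ↓ −26°: 354 − 26 = 328°
triadic ↓ −120°: 328 − 120 = 208°
analog 31° ↑ +31°: 208 + 31 = 239°
square ↑ +90°: 239 + 90 = 329°
split-comp 27° ↑ +207°: 329 + 207 = 536 → 536 − 360 = 176°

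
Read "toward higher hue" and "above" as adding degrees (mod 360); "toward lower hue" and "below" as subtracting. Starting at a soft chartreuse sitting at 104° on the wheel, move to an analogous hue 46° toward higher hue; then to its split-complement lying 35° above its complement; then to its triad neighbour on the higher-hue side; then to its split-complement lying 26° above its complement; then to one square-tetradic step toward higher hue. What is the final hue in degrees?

61°

+46° (analog 46° ↑): 104 + 46 = 150°
+215° (split-comp 35° ↑): 150 + 215 = 365 → 365 − 360 = 5°
+120° (triadic ↑): 5 + 120 = 125°
+206° (split-comp 26° ↑): 125 + 206 = 331°
+90° (square ↑): 331 + 90 = 421 → 421 − 360 = 61°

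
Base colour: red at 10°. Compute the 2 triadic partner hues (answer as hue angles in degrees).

130° and 250°

A triad places three hues 120° apart.
10 + 120 = 130°
10 + 240 = 250°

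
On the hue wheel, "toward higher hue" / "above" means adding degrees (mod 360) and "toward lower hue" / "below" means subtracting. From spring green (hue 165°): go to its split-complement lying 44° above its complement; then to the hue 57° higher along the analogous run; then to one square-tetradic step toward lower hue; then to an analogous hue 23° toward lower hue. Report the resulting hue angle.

165 + 224 = 389 → 389 − 360 = 29°   (split-comp 44° ↑)
29 + 57 = 86°   (analog 57° ↑)
86 − 90 = -4 → -4 + 360 = 356°   (square ↓)
356 − 23 = 333°   (analog 23° ↓)

333°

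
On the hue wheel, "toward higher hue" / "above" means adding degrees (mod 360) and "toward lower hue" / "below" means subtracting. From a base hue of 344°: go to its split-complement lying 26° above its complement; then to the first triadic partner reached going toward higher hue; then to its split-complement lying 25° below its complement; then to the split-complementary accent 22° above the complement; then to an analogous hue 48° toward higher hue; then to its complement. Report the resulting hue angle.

split-comp 26° ↑ +206°: 344 + 206 = 550 → 550 − 360 = 190°
triadic ↑ +120°: 190 + 120 = 310°
split-comp 25° ↓ +155°: 310 + 155 = 465 → 465 − 360 = 105°
split-comp 22° ↑ +202°: 105 + 202 = 307°
analog 48° ↑ +48°: 307 + 48 = 355°
complement +180°: 355 + 180 = 535 → 535 − 360 = 175°

175°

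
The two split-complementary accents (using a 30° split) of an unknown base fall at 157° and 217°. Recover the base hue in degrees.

The accents sit 30° either side of the complement, so the complement is their short-arc midpoint on the wheel.
Short-arc midpoint of 157° and 217°: 187°.
Base is 180° from the complement: 187 − 180 = 7°

7°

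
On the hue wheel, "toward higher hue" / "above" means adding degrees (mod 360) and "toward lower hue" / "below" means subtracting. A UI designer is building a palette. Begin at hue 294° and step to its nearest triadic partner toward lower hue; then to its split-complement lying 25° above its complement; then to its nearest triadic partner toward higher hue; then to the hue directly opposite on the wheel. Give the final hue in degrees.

319°

triadic ↓ −120°: 294 − 120 = 174°
split-comp 25° ↑ +205°: 174 + 205 = 379 → 379 − 360 = 19°
triadic ↑ +120°: 19 + 120 = 139°
complement +180°: 139 + 180 = 319°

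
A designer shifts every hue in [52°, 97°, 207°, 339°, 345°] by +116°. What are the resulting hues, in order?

52 + 116 = 168°
97 + 116 = 213°
207 + 116 = 323°
339 + 116 = 455 → 455 − 360 = 95°
345 + 116 = 461 → 461 − 360 = 101°

168°, 213°, 323°, 95°, 101°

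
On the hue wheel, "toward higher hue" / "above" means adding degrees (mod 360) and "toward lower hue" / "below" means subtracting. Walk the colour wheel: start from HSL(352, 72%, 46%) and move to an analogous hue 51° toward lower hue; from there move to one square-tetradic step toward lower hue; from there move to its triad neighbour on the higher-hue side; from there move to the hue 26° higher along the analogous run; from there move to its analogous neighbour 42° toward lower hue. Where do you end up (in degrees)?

−51° (analog 51° ↓): 352 − 51 = 301°
−90° (square ↓): 301 − 90 = 211°
+120° (triadic ↑): 211 + 120 = 331°
+26° (analog 26° ↑): 331 + 26 = 357°
−42° (analog 42° ↓): 357 − 42 = 315°

315°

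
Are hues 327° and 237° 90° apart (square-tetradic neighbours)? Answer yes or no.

yes

Angular distance: |327 − 237| = 90 = 90°.
90° apart (square-tetradic neighbours) requires 90°.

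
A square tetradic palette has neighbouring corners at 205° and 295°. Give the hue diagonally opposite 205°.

25°

A square tetradic scheme places four hues 90° apart; opposite corners are 180° apart.
205 + 180 = 385 → 385 − 360 = 25°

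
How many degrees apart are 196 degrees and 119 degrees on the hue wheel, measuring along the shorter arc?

|196 − 119| = 77.
77 ≤ 180, so the shorter arc is 77°.

77°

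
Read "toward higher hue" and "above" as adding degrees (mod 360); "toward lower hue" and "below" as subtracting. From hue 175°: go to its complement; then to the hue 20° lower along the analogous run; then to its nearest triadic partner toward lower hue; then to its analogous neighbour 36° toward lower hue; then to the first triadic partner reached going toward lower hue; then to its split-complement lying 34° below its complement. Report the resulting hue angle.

+180° (complement): 175 + 180 = 355°
−20° (analog 20° ↓): 355 − 20 = 335°
−120° (triadic ↓): 335 − 120 = 215°
−36° (analog 36° ↓): 215 − 36 = 179°
−120° (triadic ↓): 179 − 120 = 59°
+146° (split-comp 34° ↓): 59 + 146 = 205°

205°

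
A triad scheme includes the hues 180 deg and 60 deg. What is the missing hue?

300°

A triad places three hues 120° apart.
The full set through 60° is {60°, 180°, 300°}.
Given {60°, 180°}, the missing hue is 300°.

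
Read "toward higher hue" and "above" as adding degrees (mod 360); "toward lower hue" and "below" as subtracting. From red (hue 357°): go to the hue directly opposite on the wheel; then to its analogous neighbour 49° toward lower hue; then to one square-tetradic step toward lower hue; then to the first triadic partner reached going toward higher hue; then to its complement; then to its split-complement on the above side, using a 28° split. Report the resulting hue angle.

186°

+180° (complement): 357 + 180 = 537 → 537 − 360 = 177°
−49° (analog 49° ↓): 177 − 49 = 128°
−90° (square ↓): 128 − 90 = 38°
+120° (triadic ↑): 38 + 120 = 158°
+180° (complement): 158 + 180 = 338°
+208° (split-comp 28° ↑): 338 + 208 = 546 → 546 − 360 = 186°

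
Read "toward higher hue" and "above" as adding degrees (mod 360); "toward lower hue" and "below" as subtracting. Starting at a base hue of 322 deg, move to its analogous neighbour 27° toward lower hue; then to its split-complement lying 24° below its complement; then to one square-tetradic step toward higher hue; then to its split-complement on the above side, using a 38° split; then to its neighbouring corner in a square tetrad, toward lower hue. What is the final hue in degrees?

−27° (analog 27° ↓): 322 − 27 = 295°
+156° (split-comp 24° ↓): 295 + 156 = 451 → 451 − 360 = 91°
+90° (square ↑): 91 + 90 = 181°
+218° (split-comp 38° ↑): 181 + 218 = 399 → 399 − 360 = 39°
−90° (square ↓): 39 − 90 = -51 → -51 + 360 = 309°

309°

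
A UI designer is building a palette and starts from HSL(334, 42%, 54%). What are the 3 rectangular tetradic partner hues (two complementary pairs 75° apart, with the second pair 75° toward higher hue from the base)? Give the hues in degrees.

A rectangular tetradic uses two complementary pairs 75° apart: offsets 0°, 75°, 180°, 255°.
334 + 75 = 409 → 409 − 360 = 49°
334 + 180 = 514 → 514 − 360 = 154°
334 + 255 = 589 → 589 − 360 = 229°

49°, 154°, and 229°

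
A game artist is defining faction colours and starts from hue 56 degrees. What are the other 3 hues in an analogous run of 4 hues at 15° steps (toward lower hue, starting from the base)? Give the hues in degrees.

41°, 26°, 11°

56 − 15 = 41°
56 − 30 = 26°
56 − 45 = 11°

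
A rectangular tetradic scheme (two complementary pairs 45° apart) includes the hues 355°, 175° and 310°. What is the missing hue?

A rectangular tetradic uses two complementary pairs 45° apart: offsets 0°, 45°, 180°, 225°.
Among {175°, 310°, 355°}, 175° and 355° are a 180° pair.
The remaining hue 310° needs its own complement: 310 + 180 = 490 → 490 − 360 = 130°

130°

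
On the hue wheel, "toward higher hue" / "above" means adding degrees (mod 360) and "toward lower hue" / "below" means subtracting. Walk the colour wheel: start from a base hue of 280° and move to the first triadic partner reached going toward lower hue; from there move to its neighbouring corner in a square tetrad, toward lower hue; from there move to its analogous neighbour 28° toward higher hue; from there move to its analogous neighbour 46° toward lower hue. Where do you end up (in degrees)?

−120° (triadic ↓): 280 − 120 = 160°
−90° (square ↓): 160 − 90 = 70°
+28° (analog 28° ↑): 70 + 28 = 98°
−46° (analog 46° ↓): 98 − 46 = 52°

52°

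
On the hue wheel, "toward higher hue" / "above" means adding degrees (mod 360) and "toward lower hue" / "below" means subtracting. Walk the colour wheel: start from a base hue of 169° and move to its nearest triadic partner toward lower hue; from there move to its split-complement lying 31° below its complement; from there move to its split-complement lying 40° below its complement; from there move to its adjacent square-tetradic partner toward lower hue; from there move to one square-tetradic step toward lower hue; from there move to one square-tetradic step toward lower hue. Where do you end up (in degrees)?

68°

169 − 120 = 49°   (triadic ↓)
49 + 149 = 198°   (split-comp 31° ↓)
198 + 140 = 338°   (split-comp 40° ↓)
338 − 90 = 248°   (square ↓)
248 − 90 = 158°   (square ↓)
158 − 90 = 68°   (square ↓)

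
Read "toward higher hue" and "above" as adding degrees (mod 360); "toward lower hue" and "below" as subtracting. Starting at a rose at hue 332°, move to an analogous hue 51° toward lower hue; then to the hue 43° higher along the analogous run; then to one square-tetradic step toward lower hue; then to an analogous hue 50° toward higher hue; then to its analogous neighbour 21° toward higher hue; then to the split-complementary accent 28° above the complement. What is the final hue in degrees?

153°

332 − 51 = 281°   (analog 51° ↓)
281 + 43 = 324°   (analog 43° ↑)
324 − 90 = 234°   (square ↓)
234 + 50 = 284°   (analog 50° ↑)
284 + 21 = 305°   (analog 21° ↑)
305 + 208 = 513 → 513 − 360 = 153°   (split-comp 28° ↑)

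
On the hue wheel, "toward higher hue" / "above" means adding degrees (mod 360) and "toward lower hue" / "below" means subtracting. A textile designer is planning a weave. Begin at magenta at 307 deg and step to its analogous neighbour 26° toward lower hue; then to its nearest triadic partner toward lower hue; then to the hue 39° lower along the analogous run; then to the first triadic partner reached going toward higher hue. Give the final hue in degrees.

242°

−26° (analog 26° ↓): 307 − 26 = 281°
−120° (triadic ↓): 281 − 120 = 161°
−39° (analog 39° ↓): 161 − 39 = 122°
+120° (triadic ↑): 122 + 120 = 242°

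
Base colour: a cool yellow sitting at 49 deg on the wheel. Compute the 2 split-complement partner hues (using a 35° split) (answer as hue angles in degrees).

194° and 264°

Split-complementary hues sit 35° either side of the complement.
Complement of 49 deg: 49 + 180 = 229°
229 − 35 = 194°
229 + 35 = 264°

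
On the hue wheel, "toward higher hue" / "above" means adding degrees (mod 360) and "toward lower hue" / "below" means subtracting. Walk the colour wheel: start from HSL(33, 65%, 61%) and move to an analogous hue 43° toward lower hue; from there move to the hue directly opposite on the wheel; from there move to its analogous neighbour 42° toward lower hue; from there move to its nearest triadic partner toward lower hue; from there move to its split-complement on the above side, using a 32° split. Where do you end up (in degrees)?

33 − 43 = -10 → -10 + 360 = 350°   (analog 43° ↓)
350 + 180 = 530 → 530 − 360 = 170°   (complement)
170 − 42 = 128°   (analog 42° ↓)
128 − 120 = 8°   (triadic ↓)
8 + 212 = 220°   (split-comp 32° ↑)

220°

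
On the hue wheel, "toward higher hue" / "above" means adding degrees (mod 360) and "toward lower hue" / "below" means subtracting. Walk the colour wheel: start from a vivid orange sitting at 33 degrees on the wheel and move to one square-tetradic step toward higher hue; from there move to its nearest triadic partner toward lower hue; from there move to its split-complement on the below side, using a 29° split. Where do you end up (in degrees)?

154°

33 + 90 = 123°   (square ↑)
123 − 120 = 3°   (triadic ↓)
3 + 151 = 154°   (split-comp 29° ↓)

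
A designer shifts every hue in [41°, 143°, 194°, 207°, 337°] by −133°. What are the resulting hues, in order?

268°, 10°, 61°, 74°, 204°

41 − 133 = -92 → -92 + 360 = 268°
143 − 133 = 10°
194 − 133 = 61°
207 − 133 = 74°
337 − 133 = 204°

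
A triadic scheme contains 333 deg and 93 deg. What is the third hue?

A triad spaces three hues 120° apart.
The full set is {93°, 213°, 333°}.

213°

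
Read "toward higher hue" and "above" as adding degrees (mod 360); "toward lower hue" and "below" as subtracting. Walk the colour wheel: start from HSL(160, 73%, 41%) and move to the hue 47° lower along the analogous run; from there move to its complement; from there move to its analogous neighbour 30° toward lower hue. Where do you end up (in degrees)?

160 − 47 = 113°   (analog 47° ↓)
113 + 180 = 293°   (complement)
293 − 30 = 263°   (analog 30° ↓)

263°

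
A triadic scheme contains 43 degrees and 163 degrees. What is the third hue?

283°

A triad spaces three hues 120° apart.
The full set is {43°, 163°, 283°}.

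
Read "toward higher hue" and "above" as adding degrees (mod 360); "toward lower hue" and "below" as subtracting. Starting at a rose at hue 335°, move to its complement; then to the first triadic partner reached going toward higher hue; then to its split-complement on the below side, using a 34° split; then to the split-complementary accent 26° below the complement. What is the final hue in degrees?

+180° (complement): 335 + 180 = 515 → 515 − 360 = 155°
+120° (triadic ↑): 155 + 120 = 275°
+146° (split-comp 34° ↓): 275 + 146 = 421 → 421 − 360 = 61°
+154° (split-comp 26° ↓): 61 + 154 = 215°

215°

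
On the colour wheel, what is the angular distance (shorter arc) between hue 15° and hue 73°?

58°

|15 − 73| = 58.
58 ≤ 180, so the shorter arc is 58°.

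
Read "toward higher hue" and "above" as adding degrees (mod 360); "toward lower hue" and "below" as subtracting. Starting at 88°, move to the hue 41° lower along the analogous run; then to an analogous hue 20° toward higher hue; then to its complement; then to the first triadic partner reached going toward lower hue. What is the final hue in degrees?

analog 41° ↓ −41°: 88 − 41 = 47°
analog 20° ↑ +20°: 47 + 20 = 67°
complement +180°: 67 + 180 = 247°
triadic ↓ −120°: 247 − 120 = 127°

127°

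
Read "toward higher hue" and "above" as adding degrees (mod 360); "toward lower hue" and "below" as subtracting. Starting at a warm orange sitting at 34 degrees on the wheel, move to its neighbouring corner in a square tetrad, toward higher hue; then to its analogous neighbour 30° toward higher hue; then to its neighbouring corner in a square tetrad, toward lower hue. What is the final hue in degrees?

64°

34 + 90 = 124°   (square ↑)
124 + 30 = 154°   (analog 30° ↑)
154 − 90 = 64°   (square ↓)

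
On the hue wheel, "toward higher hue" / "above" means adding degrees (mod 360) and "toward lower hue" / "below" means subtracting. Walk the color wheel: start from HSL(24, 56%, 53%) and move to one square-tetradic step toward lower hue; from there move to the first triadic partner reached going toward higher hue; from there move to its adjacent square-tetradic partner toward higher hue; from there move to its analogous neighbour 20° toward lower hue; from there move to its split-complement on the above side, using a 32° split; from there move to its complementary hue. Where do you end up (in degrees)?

156°

−90° (square ↓): 24 − 90 = -66 → -66 + 360 = 294°
+120° (triadic ↑): 294 + 120 = 414 → 414 − 360 = 54°
+90° (square ↑): 54 + 90 = 144°
−20° (analog 20° ↓): 144 − 20 = 124°
+212° (split-comp 32° ↑): 124 + 212 = 336°
+180° (complement): 336 + 180 = 516 → 516 − 360 = 156°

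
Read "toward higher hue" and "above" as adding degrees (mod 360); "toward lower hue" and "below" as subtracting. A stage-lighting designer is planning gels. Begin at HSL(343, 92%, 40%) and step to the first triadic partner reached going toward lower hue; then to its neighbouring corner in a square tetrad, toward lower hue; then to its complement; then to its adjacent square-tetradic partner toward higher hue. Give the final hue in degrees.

43°

−120° (triadic ↓): 343 − 120 = 223°
−90° (square ↓): 223 − 90 = 133°
+180° (complement): 133 + 180 = 313°
+90° (square ↑): 313 + 90 = 403 → 403 − 360 = 43°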